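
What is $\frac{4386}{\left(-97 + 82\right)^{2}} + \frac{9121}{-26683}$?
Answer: $\frac{38326471}{2001225} \approx 19.151$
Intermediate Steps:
$\frac{4386}{\left(-97 + 82\right)^{2}} + \frac{9121}{-26683} = \frac{4386}{\left(-15\right)^{2}} + 9121 \left(- \frac{1}{26683}\right) = \frac{4386}{225} - \frac{9121}{26683} = 4386 \cdot \frac{1}{225} - \frac{9121}{26683} = \frac{1462}{75} - \frac{9121}{26683} = \frac{38326471}{2001225}$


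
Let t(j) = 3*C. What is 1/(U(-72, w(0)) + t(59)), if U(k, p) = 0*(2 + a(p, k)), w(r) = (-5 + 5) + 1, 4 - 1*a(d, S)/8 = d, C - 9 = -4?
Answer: 1/15 ≈ 0.066667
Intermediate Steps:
C = 5 (C = 9 - 4 = 5)
a(d, S) = 32 - 8*d
w(r) = 1 (w(r) = 0 + 1 = 1)
U(k, p) = 0 (U(k, p) = 0*(2 + (32 - 8*p)) = 0*(34 - 8*p) = 0)
t(j) = 15 (t(j) = 3*5 = 15)
1/(U(-72, w(0)) + t(59)) = 1/(0 + 15) = 1/15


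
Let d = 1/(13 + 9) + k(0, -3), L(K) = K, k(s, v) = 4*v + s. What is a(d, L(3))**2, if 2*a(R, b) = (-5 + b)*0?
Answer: 0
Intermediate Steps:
k(s, v) = s + 4*v
d = -263/22 (d = 1/(13 + 9) + (0 + 4*(-3)) = 1/22 + (0 - 12) = 1/22 - 12 = -263/22 ≈ -11.955)
a(R, b) = 0 (a(R, b) = ((-5 + b)*0)/2 = (1/2)*0 = 0)
a(d, L(3))**2 = 0**2 = 0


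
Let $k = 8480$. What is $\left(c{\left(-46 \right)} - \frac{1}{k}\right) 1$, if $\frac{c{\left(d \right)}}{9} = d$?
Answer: $- \frac{3510721}{8480} \approx -414.0$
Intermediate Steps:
$c{\left(d \right)} = 9 d$
$\left(c{\left(-46 \right)} - \frac{1}{k}\right) 1 = \left(9 \left(-46\right) - \frac{1}{8480}\right) 1 = \left(-414 - \frac{1}{8480}\right) 1 = \left(- \frac{3510721}{8480}\right) 1 = - \frac{3510721}{8480}$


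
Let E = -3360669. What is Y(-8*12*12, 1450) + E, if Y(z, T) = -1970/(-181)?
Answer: -608279119/181 ≈ -3.3607e+6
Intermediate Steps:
Y(z, T) = 1970/181 (Y(z, T) = -1970*(-1/181) = 1970/181)
Y(-8*12*12, 1450) + E = 1970/181 - 3360669 = -608279119/181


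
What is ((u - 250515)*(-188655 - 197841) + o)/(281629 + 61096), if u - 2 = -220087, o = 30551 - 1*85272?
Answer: 181884962879/342725 ≈ 5.3070e+5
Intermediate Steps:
o = -54721 (o = 30551 - 85272 = -54721)
u = -220085 (u = 2 - 220087 = -220085)
((u - 250515)*(-188655 - 197841) + o)/(281629 + 61096) = ((-220085 - 250515)*(-188655 - 197841) - 54721)/(281629 + 61096) = (-470600*(-386496) - 54721)/342725 = (181885017600 - 54721)*(1/342725) = 181884962879*(1/342725) = 181884962879/342725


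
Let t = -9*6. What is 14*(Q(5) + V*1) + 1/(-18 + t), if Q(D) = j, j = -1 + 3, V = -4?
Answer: -2017/72 ≈ -28.014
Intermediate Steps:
t = -54
j = 2
Q(D) = 2
14*(Q(5) + V*1) + 1/(-18 + t) = 14*(2 - 4*1) + 1/(-18 - 54) = 14*(2 - 4) + 1/(-72) = 14*(-2) - 1/72 = -28 - 1/72 = -2017/72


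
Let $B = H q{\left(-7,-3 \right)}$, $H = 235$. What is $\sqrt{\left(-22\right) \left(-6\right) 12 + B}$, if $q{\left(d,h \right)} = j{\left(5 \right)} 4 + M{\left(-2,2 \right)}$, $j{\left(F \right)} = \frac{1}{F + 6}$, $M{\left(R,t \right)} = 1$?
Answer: $\frac{\sqrt{230439}}{11} \approx 43.64$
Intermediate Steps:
$j{\left(F \right)} = \frac{1}{6 + F}$
$q{\left(d,h \right)} = \frac{15}{11}$ ($q{\left(d,h \right)} = \frac{1}{6 + 5} \cdot 4 + 1 = \frac{1}{11} \cdot 4 + 1 = \frac{4}{11} + 1 = \frac{15}{11}$)
$B = \frac{3525}{11}$ ($B = 235 \cdot \frac{15}{11} = \frac{3525}{11} \approx 320.45$)
$\sqrt{\left(-22\right) \left(-6\right) 12 + B} = \sqrt{\left(-22\right) \left(-6\right) 12 + \frac{3525}{11}} = \sqrt{132 \cdot 12 + \frac{3525}{11}} = \sqrt{1584 + \frac{3525}{11}} = \sqrt{\frac{20949}{11}} = \frac{\sqrt{230439}}{11}$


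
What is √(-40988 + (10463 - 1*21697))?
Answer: I*√52222 ≈ 228.52*I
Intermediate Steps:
√(-40988 + (10463 - 1*21697)) = √(-40988 + (10463 - 21697)) = √(-40988 - 11234) = √(-52222) = I*√52222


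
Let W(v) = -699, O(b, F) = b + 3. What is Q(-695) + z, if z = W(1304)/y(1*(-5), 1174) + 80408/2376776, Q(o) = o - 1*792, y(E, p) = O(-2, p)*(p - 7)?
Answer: -171918993733/115570733 ≈ -1487.6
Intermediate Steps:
O(b, F) = 3 + b
y(E, p) = -7 + p (y(E, p) = (3 - 2)*(p - 7) = 1*(-7 + p) = -7 + p)
Q(o) = -792 + o (Q(o) = o - 792 = -792 + o)
z = -65313762/115570733 (z = -699/(-7 + 1174) + 80408/2376776 = -699/1167 + 80408*(1/2376776) = -699*1/1167 + 10051/297097 = -233/389 + 10051/297097 = -65313762/115570733 ≈ -0.56514)
Q(-695) + z = (-792 - 695) - 65313762/115570733 = -1487 - 65313762/115570733 = -171918993733/115570733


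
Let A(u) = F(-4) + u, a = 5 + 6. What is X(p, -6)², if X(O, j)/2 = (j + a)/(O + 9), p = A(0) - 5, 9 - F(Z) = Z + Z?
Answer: 100/441 ≈ 0.22676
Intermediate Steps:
F(Z) = 9 - 2*Z (F(Z) = 9 - (Z + Z) = 9 - 2*Z)
a = 11
A(u) = 17 + u (A(u) = (9 - 2*(-4)) + u = (9 + 8) + u = 17 + u)
p = 12 (p = (17 + 0) - 5 = 17 - 5 = 12)
X(O, j) = 2*(11 + j)/(9 + O) (X(O, j) = 2*((j + 11)/(O + 9)) = 2*((11 + j)/(9 + O)) = 2*(11 + j)/(9 + O))
X(p, -6)² = (2*(11 - 6)/(9 + 12))² = (2*5/21)² = (2*(1/21)*5)² = (10/21)² = 100/441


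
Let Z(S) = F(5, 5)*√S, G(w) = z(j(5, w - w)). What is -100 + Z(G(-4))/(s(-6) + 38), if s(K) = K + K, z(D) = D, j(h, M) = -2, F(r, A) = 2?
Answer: -100 + I*√2/13 ≈ -100.0 + 0.10879*I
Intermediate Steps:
G(w) = -2
s(K) = 2*K
Z(S) = 2*√S
-100 + Z(G(-4))/(s(-6) + 38) = -100 + (2*√(-2))/(2*(-6) + 38) = -100 + (2*(I*√2))/(-12 + 38) = -100 + (2*I*√2)/26 = -100 + (2*I*√2)*(1/26) = -100 + I*√2/13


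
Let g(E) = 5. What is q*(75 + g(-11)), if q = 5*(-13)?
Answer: -5200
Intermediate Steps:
q = -65
q*(75 + g(-11)) = -65*(75 + 5) = -65*80 = -5200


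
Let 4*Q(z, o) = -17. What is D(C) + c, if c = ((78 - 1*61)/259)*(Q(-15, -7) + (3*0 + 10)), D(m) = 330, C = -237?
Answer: 342271/1036 ≈ 330.38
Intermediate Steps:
Q(z, o) = -17/4 (Q(z, o) = (¼)*(-17) = -17/4)
c = 391/1036 (c = ((78 - 1*61)/259)*(-17/4 + (3*0 + 10)) = ((78 - 61)*(1/259))*(-17/4 + (0 + 10)) = (17*(1/259))*(-17/4 + 10) = (17/259)*(23/4) = 391/1036 ≈ 0.37741)
D(C) + c = 330 + 391/1036 = 342271/1036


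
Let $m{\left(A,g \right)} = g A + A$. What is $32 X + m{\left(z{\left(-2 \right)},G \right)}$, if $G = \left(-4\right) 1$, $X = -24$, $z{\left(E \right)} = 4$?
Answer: $-780$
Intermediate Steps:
$G = -4$
$m{\left(A,g \right)} = A + A g$ ($m{\left(A,g \right)} = A g + A = A + A g$)
$32 X + m{\left(z{\left(-2 \right)},G \right)} = 32 \left(-24\right) + 4 \left(1 - 4\right) = -768 + 4 \left(-3\right) = -768 - 12 = -780$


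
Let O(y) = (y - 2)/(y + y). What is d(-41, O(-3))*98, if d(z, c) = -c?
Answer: -245/3 ≈ -81.667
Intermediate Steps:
O(y) = (-2 + y)/(2*y) (O(y) = (-2 + y)/((2*y)) = (-2 + y)*(1/(2*y)) = (-2 + y)/(2*y))
d(-41, O(-3))*98 = -(-2 - 3)/(2*(-3))*98 = -(-1)*(-5)/(2*3)*98 = -1*⅚*98 = -⅚*98 = -245/3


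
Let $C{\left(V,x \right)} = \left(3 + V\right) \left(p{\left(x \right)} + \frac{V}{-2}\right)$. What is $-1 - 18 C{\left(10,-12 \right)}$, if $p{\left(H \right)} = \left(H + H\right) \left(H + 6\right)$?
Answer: $-32527$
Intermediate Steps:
$p{\left(H \right)} = 2 H \left(6 + H\right)$
$C{\left(V,x \right)} = \left(3 + V\right) \left(- \frac{V}{2} + 2 x \left(6 + x\right)\right)$ ($C{\left(V,x \right)} = \left(3 + V\right) \left(2 x \left(6 + x\right) + \frac{V}{-2}\right) = \left(3 + V\right) \left(2 x \left(6 + x\right) + V \left(- \frac{1}{2}\right)\right) = \left(3 + V\right) \left(2 x \left(6 + x\right) - \frac{V}{2}\right) = \left(3 + V\right) \left(- \frac{V}{2} + 2 x \left(6 + x\right)\right)$)
$-1 - 18 C{\left(10,-12 \right)} = -1 - 18 \left(\left(- \frac{3}{2}\right) 10 - \frac{10^{2}}{2} + 6 \left(-12\right) \left(6 - 12\right) + 2 \cdot 10 \left(-12\right) \left(6 - 12\right)\right) = -1 - 18 \left(-15 - 50 + 6 \left(-12\right) \left(-6\right) + 2 \cdot 10 \left(-12\right) \left(-6\right)\right) = -1 - 18 \left(-15 - 50 + 432 + 1440\right) = -1 - 32526 = -32527$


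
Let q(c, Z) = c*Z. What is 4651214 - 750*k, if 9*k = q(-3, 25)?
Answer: 4657464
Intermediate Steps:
q(c, Z) = Z*c
k = -25/3 (k = (25*(-3))/9 = (⅑)*(-75) = -25/3 ≈ -8.3333)
4651214 - 750*k = 4651214 - 750*(-25)/3 = 4651214 - 1*(-6250) = 4651214 + 6250 = 4657464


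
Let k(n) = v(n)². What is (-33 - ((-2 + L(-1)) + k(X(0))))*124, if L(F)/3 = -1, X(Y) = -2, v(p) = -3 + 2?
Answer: -3596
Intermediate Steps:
v(p) = -1
L(F) = -3 (L(F) = 3*(-1) = -3)
k(n) = 1 (k(n) = (-1)² = 1)
(-33 - ((-2 + L(-1)) + k(X(0))))*124 = (-33 - ((-2 - 3) + 1))*124 = (-33 - (-5 + 1))*124 = (-33 - 1*(-4))*124 = (-33 + 4)*124 = -29*124 = -3596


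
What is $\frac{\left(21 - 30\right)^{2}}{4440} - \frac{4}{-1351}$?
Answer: $\frac{42397}{1999480} \approx 0.021204$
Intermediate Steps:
$\frac{\left(21 - 30\right)^{2}}{4440} - \frac{4}{-1351} = \left(-9\right)^{2} \cdot \frac{1}{4440} - - \frac{4}{1351} = 81 \cdot \frac{1}{4440} + \frac{4}{1351} = \frac{27}{1480} + \frac{4}{1351} = \frac{42397}{1999480}$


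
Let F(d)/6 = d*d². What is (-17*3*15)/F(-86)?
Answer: 255/1272112 ≈ 0.00020045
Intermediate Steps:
F(d) = 6*d³ (F(d) = 6*(d*d²) = 6*d³)
(-17*3*15)/F(-86) = (-17*3*15)/((6*(-86)³)) = (-51*15)/((6*(-636056))) = -765/(-3816336) = -765*(-1/3816336) = 255/1272112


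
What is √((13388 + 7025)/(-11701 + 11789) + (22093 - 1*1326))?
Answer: √40653998/44 ≈ 144.91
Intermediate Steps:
√((13388 + 7025)/(-11701 + 11789) + (22093 - 1*1326)) = √(20413/88 + (22093 - 1326)) = √(20413*(1/88) + 20767) = √(20413/88 + 20767) = √(1847909/88) = √40653998/44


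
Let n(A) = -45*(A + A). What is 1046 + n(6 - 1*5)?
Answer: 956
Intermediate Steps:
n(A) = -90*A
1046 + n(6 - 1*5) = 1046 - 90*(6 - 1*5) = 1046 - 90*(6 - 5) = 1046 - 90*1 = 1046 - 90 = 956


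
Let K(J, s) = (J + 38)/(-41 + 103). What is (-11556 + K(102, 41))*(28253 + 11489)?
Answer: -459168812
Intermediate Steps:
K(J, s) = 19/31 + J/62 (K(J, s) = (38 + J)/62 = (38 + J)*(1/62) = 19/31 + J/62)
(-11556 + K(102, 41))*(28253 + 11489) = (-11556 + (19/31 + (1/62)*102))*(28253 + 11489) = (-11556 + (19/31 + 51/31))*39742 = (-11556 + 70/31)*39742 = -358166/31*39742 = -459168812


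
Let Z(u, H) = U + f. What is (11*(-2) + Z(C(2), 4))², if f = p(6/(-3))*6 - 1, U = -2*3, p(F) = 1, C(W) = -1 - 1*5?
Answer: 529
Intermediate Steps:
C(W) = -6 (C(W) = -1 - 5 = -6)
U = -6
f = 5 (f = 1*6 - 1 = 6 - 1 = 5)
Z(u, H) = -1 (Z(u, H) = -6 + 5 = -1)
(11*(-2) + Z(C(2), 4))² = (11*(-2) - 1)² = (-22 - 1)² = (-23)² = 529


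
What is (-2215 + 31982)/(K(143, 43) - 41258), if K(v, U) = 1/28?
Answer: -833476/1155223 ≈ -0.72149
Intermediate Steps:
K(v, U) = 1/28
(-2215 + 31982)/(K(143, 43) - 41258) = (-2215 + 31982)/(1/28 - 41258) = 29767/(-1155223/28) = 29767*(-28/1155223) = -833476/1155223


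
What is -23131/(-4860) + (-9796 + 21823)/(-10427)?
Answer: 182735717/50675220 ≈ 3.6060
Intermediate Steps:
-23131/(-4860) + (-9796 + 21823)/(-10427) = -23131*(-1/4860) + 12027*(-1/10427) = 23131/4860 - 12027/10427 = 182735717/50675220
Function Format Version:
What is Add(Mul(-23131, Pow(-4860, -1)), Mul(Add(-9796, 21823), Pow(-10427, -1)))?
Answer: Rational(182735717, 50675220) ≈ 3.6060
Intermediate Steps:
Add(Mul(-23131, Pow(-4860, -1)), Mul(Add(-9796, 21823), Pow(-10427, -1))) = Add(Mul(-23131, Rational(-1, 4860)), Mul(12027, Rational(-1, 10427))) = Add(Rational(23131, 4860), Rational(-12027, 10427)) = Rational(182735717, 50675220)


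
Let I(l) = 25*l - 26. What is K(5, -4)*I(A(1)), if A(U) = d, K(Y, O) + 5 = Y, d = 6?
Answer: 0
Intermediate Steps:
K(Y, O) = -5 + Y
A(U) = 6
I(l) = -26 + 25*l
K(5, -4)*I(A(1)) = (-5 + 5)*(-26 + 25*6) = 0*(-26 + 150) = 0*124 = 0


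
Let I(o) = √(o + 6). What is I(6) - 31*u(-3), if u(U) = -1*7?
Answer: 217 + 2*√3 ≈ 220.46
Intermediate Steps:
u(U) = -7
I(o) = √(6 + o)
I(6) - 31*u(-3) = √(6 + 6) - 31*(-7) = √12 + 217 = 2*√3 + 217 = 217 + 2*√3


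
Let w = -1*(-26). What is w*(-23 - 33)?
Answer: -1456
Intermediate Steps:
w = 26
w*(-23 - 33) = 26*(-23 - 33) = 26*(-56) = -1456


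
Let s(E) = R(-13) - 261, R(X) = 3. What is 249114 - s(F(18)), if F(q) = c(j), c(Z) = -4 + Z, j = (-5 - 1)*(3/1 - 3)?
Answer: 249372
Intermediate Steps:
j = 0 (j = -6*(3*1 - 3) = -6*(3 - 3) = -6*0 = 0)
F(q) = -4 (F(q) = -4 + 0 = -4)
s(E) = -258 (s(E) = 3 - 261 = -258)
249114 - s(F(18)) = 249114 - 1*(-258) = 249114 + 258 = 249372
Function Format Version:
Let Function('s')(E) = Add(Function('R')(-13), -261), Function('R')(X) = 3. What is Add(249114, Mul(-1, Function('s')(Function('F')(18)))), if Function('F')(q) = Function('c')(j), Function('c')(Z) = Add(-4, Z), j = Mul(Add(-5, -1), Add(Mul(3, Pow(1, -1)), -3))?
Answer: 249372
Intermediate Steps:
j = 0 (j = Mul(-6, Add(Mul(3, 1), -3)) = Mul(-6, Add(3, -3)) = Mul(-6, 0) = 0)
Function('F')(q) = -4 (Function('F')(q) = Add(-4, 0) = -4)
Function('s')(E) = -258 (Function('s')(E) = Add(3, -261) = -258)
Add(249114, Mul(-1, Function('s')(Function('F')(18)))) = Add(249114, Mul(-1, -258)) = Add(249114, 258) = 249372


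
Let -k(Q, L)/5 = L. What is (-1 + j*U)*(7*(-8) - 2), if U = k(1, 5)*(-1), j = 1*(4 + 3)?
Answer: -10092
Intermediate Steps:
k(Q, L) = -5*L
j = 7 (j = 1*7 = 7)
U = 25 (U = -5*5*(-1) = -25*(-1) = 25)
(-1 + j*U)*(7*(-8) - 2) = (-1 + 7*25)*(7*(-8) - 2) = (-1 + 175)*(-56 - 2) = 174*(-58) = -10092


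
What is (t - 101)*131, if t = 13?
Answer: -11528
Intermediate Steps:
(t - 101)*131 = (13 - 101)*131 = -88*131 = -11528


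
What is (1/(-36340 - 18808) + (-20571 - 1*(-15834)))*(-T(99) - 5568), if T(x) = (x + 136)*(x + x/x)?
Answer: 1898402571559/13787 ≈ 1.3770e+8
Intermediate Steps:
T(x) = (1 + x)*(136 + x) (T(x) = (136 + x)*(x + 1) = (136 + x)*(1 + x) = (1 + x)*(136 + x))
(1/(-36340 - 18808) + (-20571 - 1*(-15834)))*(-T(99) - 5568) = (1/(-36340 - 18808) + (-20571 - 1*(-15834)))*(-(136 + 99² + 137*99) - 5568) = (1/(-55148) + (-20571 + 15834))*(-(136 + 9801 + 13563) - 5568) = (-1/55148 - 4737)*(-1*23500 - 5568) = -261236077*(-23500 - 5568)/55148 = -261236077/55148*(-29068) = 1898402571559/13787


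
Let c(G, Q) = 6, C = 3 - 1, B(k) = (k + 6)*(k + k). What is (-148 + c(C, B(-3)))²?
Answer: 20164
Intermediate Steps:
B(k) = 2*k*(6 + k) (B(k) = (6 + k)*(2*k) = 2*k*(6 + k))
C = 2
(-148 + c(C, B(-3)))² = (-148 + 6)² = (-142)² = 20164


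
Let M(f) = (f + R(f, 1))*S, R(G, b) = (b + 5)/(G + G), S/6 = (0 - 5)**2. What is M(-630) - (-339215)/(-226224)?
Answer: -149650681625/1583568 ≈ -94502.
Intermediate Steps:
S = 150 (S = 6*(0 - 5)**2 = 6*(-5)**2 = 6*25 = 150)
R(G, b) = (5 + b)/(2*G) (R(G, b) = (5 + b)/((2*G)) = (5 + b)*(1/(2*G)) = (5 + b)/(2*G))
M(f) = 150*f + 450/f (M(f) = (f + (5 + 1)/(2*f))*150 = (f + (1/2)*6/f)*150 = (f + 3/f)*150 = 150*f + 450/f)
M(-630) - (-339215)/(-226224) = (150*(-630) + 450/(-630)) - (-339215)/(-226224) = (-94500 + 450*(-1/630)) - (-339215)*(-1)/226224 = (-94500 - 5/7) - 1*339215/226224 = -661505/7 - 339215/226224 = -149650681625/1583568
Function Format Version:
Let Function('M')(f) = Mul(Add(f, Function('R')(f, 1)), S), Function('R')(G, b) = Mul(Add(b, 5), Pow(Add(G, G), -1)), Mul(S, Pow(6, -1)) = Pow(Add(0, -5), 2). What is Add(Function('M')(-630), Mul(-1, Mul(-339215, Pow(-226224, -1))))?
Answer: Rational(-149650681625, 1583568) ≈ -94502.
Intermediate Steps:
S = 150 (S = Mul(6, Pow(Add(0, -5), 2)) = Mul(6, Pow(-5, 2)) = Mul(6, 25) = 150)
Function('R')(G, b) = Mul(Rational(1, 2), Pow(G, -1), Add(5, b)) (Function('R')(G, b) = Mul(Add(5, b), Pow(Mul(2, G), -1)) = Mul(Add(5, b), Mul(Rational(1, 2), Pow(G, -1))) = Mul(Rational(1, 2), Pow(G, -1), Add(5, b)))
Function('M')(f) = Add(Mul(150, f), Mul(450, Pow(f, -1))) (Function('M')(f) = Mul(Add(f, Mul(Rational(1, 2), Pow(f, -1), Add(5, 1))), 150) = Mul(Add(f, Mul(Rational(1, 2), Pow(f, -1), 6)), 150) = Mul(Add(f, Mul(3, Pow(f, -1))), 150) = Add(Mul(150, f), Mul(450, Pow(f, -1))))
Add(Function('M')(-630), Mul(-1, Mul(-339215, Pow(-226224, -1)))) = Add(Add(Mul(150, -630), Mul(450, Pow(-630, -1))), Mul(-1, Mul(-339215, Pow(-226224, -1)))) = Add(Add(-94500, Mul(450, Rational(-1, 630))), Mul(-1, Mul(-339215, Rational(-1, 226224)))) = Add(Add(-94500, Rational(-5, 7)), Mul(-1, Rational(339215, 226224))) = Add(Rational(-661505, 7), Rational(-339215, 226224)) = Rational(-149650681625, 1583568)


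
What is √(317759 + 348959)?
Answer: √666718 ≈ 816.53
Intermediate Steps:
√(317759 + 348959) = √666718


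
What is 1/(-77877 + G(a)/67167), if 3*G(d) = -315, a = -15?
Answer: -22389/1743588188 ≈ -1.2841e-5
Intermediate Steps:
G(d) = -105 (G(d) = (⅓)*(-315) = -105)
1/(-77877 + G(a)/67167) = 1/(-77877 - 105/67167) = 1/(-77877 - 105*1/67167) = 1/(-77877 - 35/22389) = 1/(-1743588188/22389) = -22389/1743588188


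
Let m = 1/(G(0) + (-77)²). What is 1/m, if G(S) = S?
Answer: 5929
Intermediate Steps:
m = 1/5929 (m = 1/(0 + (-77)²) = 1/(0 + 5929) = 1/5929 ≈ 0.00016866)
1/m = 1/(1/5929) = 5929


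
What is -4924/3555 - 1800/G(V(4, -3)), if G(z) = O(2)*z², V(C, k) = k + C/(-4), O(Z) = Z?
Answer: -819571/14220 ≈ -57.635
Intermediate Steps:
V(C, k) = k - C/4 (V(C, k) = k + C*(-¼) = k - C/4)
G(z) = 2*z²
-4924/3555 - 1800/G(V(4, -3)) = -4924/3555 - 1800*1/(2*(-3 - ¼*4)²) = -4924*1/3555 - 1800*1/(2*(-3 - 1)²) = -4924/3555 - 1800/(2*(-4)²) = -4924/3555 - 1800/(2*16) = -4924/3555 - 1800/32 = -4924/3555 - 1800*1/32 = -4924/3555 - 225/4 = -819571/14220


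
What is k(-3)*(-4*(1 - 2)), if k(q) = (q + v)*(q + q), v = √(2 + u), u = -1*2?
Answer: 72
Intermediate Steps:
u = -2
v = 0 (v = √(2 - 2) = √0 = 0)
k(q) = 2*q² (k(q) = (q + 0)*(q + q) = q*(2*q) = 2*q²)
k(-3)*(-4*(1 - 2)) = (2*(-3)²)*(-4*(1 - 2)) = (2*9)*(-4*(-1)) = 18*4 = 72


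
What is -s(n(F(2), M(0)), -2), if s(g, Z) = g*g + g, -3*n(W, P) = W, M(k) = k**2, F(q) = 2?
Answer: 2/9 ≈ 0.22222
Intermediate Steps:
n(W, P) = -W/3
s(g, Z) = g + g**2 (s(g, Z) = g**2 + g = g + g**2)
-s(n(F(2), M(0)), -2) = -(-1/3*2)*(1 - 1/3*2) = -(-2)*(1 - 2/3)/3 = -(-2)/(3*3) = -1*(-2/9) = 2/9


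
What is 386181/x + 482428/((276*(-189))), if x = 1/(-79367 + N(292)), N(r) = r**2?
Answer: 29698391204030/13041 ≈ 2.2773e+9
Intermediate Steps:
x = 1/5897 (x = 1/(-79367 + 292**2) = 1/(-79367 + 85264) = 1/5897 ≈ 0.00016958)
386181/x + 482428/((276*(-189))) = 386181/(1/5897) + 482428/((276*(-189))) = 386181*5897 + 482428/(-52164) = 2277309357 + 482428*(-1/52164) = 2277309357 - 120607/13041 = 29698391204030/13041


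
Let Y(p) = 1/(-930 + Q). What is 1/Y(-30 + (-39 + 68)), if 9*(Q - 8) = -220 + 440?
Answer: -8078/9 ≈ -897.56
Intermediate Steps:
Q = 292/9 (Q = 8 + (-220 + 440)/9 = 8 + (⅑)*220 = 8 + 220/9 = 292/9 ≈ 32.444)
Y(p) = -9/8078 (Y(p) = 1/(-930 + 292/9) = 1/(-8078/9) = -9/8078)
1/Y(-30 + (-39 + 68)) = 1/(-9/8078) = -8078/9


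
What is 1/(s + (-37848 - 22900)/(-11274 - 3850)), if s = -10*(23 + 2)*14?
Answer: -3781/13218313 ≈ -0.00028604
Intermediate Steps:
s = -3500 (s = -10*25*14 = -250*14 = -3500)
1/(s + (-37848 - 22900)/(-11274 - 3850)) = 1/(-3500 + (-37848 - 22900)/(-11274 - 3850)) = 1/(-3500 - 60748/(-15124)) = 1/(-3500 - 60748*(-1/15124)) = 1/(-3500 + 15187/3781) = 1/(-13218313/3781) = -3781/13218313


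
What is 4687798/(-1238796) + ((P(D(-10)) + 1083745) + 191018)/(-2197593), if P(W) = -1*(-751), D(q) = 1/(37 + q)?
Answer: -660109650631/151242745446 ≈ -4.3646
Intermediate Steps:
P(W) = 751
4687798/(-1238796) + ((P(D(-10)) + 1083745) + 191018)/(-2197593) = 4687798/(-1238796) + ((751 + 1083745) + 191018)/(-2197593) = 4687798*(-1/1238796) + (1084496 + 191018)*(-1/2197593) = -2343899/619398 + 1275514*(-1/2197593) = -2343899/619398 - 1275514/2197593 = -660109650631/151242745446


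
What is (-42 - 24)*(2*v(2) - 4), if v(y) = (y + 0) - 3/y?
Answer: 198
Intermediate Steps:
v(y) = y - 3/y
(-42 - 24)*(2*v(2) - 4) = (-42 - 24)*(2*(2 - 3/2) - 4) = -66*(2*(2 - 3*½) - 4) = -66*(2*(2 - 3/2) - 4) = -66*(2*(½) - 4) = -66*(1 - 4) = -66*(-3) = 198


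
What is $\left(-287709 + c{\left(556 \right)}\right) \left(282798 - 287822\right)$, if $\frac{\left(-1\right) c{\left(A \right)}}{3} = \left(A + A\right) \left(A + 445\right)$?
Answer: $18222274080$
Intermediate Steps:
$c{\left(A \right)} = - 6 A \left(445 + A\right)$ ($c{\left(A \right)} = - 3 \left(A + A\right) \left(A + 445\right) = - 3 \cdot 2 A \left(445 + A\right) = - 6 A \left(445 + A\right)$)
$\left(-287709 + c{\left(556 \right)}\right) \left(282798 - 287822\right) = \left(-287709 - 3336 \left(445 + 556\right)\right) \left(282798 - 287822\right) = \left(-287709 - 3336 \cdot 1001\right) \left(-5024\right) = \left(-287709 - 3339336\right) \left(-5024\right) = \left(-3627045\right) \left(-5024\right) = 18222274080$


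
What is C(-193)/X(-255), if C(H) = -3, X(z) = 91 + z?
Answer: 3/164 ≈ 0.018293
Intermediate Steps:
C(-193)/X(-255) = -3/(91 - 255) = -3/(-164) = -3*(-1/164) = 3/164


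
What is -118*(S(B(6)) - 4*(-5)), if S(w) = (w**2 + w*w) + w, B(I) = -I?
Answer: -10148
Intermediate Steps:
S(w) = w + 2*w**2 (S(w) = (w**2 + w**2) + w = 2*w**2 + w = w + 2*w**2)
-118*(S(B(6)) - 4*(-5)) = -118*((-1*6)*(1 + 2*(-1*6)) - 4*(-5)) = -118*(-6*(1 + 2*(-6)) + 20) = -118*(-6*(1 - 12) + 20) = -118*(-6*(-11) + 20) = -118*(66 + 20) = -118*86 = -10148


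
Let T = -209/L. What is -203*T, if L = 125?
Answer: 42427/125 ≈ 339.42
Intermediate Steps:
T = -209/125 ≈ -1.6720
-203*T = -203*(-209/125) = 42427/125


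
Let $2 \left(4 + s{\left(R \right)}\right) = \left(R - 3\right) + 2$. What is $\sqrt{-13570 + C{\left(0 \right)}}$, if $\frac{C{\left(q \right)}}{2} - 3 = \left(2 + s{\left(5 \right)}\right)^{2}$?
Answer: $2 i \sqrt{3391} \approx 116.46 i$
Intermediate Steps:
$s{\left(R \right)} = - \frac{9}{2} + \frac{R}{2}$ ($s{\left(R \right)} = -4 + \frac{\left(R - 3\right) + 2}{2} = -4 + \frac{\left(-3 + R\right) + 2}{2} = -4 + \frac{-1 + R}{2} = -4 + \left(- \frac{1}{2} + \frac{R}{2}\right) = - \frac{9}{2} + \frac{R}{2}$)
$C{\left(q \right)} = 6$ ($C{\left(q \right)} = 6 + 2 \left(2 + \left(- \frac{9}{2} + \frac{1}{2} \cdot 5\right)\right)^{2} = 6 + 2 \left(2 + \left(- \frac{9}{2} + \frac{5}{2}\right)\right)^{2} = 6 + 2 \left(2 - 2\right)^{2} = 6 + 2 \cdot 0^{2} = 6 + 2 \cdot 0 = 6 + 0 = 6$)
$\sqrt{-13570 + C{\left(0 \right)}} = \sqrt{-13570 + 6} = \sqrt{-13564} = 2 i \sqrt{3391}$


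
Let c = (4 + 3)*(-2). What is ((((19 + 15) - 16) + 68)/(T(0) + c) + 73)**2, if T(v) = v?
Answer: 219024/49 ≈ 4469.9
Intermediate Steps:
c = -14 (c = 7*(-2) = -14)
((((19 + 15) - 16) + 68)/(T(0) + c) + 73)**2 = ((((19 + 15) - 16) + 68)/(0 - 14) + 73)**2 = (((34 - 16) + 68)/(-14) + 73)**2 = ((18 + 68)*(-1/14) + 73)**2 = (86*(-1/14) + 73)**2 = (-43/7 + 73)**2 = (468/7)**2 = 219024/49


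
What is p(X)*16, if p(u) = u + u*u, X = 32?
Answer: 16896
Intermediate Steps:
p(u) = u + u²
p(X)*16 = (32*(1 + 32))*16 = (32*33)*16 = 1056*16 = 16896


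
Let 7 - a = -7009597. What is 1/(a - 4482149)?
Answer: 1/2527455 ≈ 3.9565e-7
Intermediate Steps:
a = 7009604 (a = 7 - 1*(-7009597) = 7 + 7009597 = 7009604)
1/(a - 4482149) = 1/(7009604 - 4482149) = 1/2527455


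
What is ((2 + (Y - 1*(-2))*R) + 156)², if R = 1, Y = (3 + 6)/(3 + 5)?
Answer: 1661521/64 ≈ 25961.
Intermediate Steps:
Y = 9/8 ≈ 1.1250
((2 + (Y - 1*(-2))*R) + 156)² = ((2 + (9/8 - 1*(-2))*1) + 156)² = ((2 + (9/8 + 2)*1) + 156)² = ((2 + (25/8)*1) + 156)² = ((2 + 25/8) + 156)² = (41/8 + 156)² = (1289/8)² = 1661521/64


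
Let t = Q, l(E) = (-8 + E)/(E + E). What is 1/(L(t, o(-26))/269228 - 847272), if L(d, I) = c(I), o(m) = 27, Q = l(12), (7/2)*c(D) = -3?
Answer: -942298/798382711059 ≈ -1.1803e-6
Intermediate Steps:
l(E) = (-8 + E)/(2*E) (l(E) = (-8 + E)/((2*E)) = (-8 + E)*(1/(2*E)) = (-8 + E)/(2*E))
c(D) = -6/7 (c(D) = (2/7)*(-3) = -6/7)
Q = ⅙ (Q = (½)*(-8 + 12)/12 = (½)*(1/12)*4 = ⅙ ≈ 0.16667)
t = ⅙ ≈ 0.16667
L(d, I) = -6/7
1/(L(t, o(-26))/269228 - 847272) = 1/(-6/7/269228 - 847272) = 1/(-6/7*1/269228 - 847272) = 1/(-3/942298 - 847272) = 1/(-798382711059/942298) = -942298/798382711059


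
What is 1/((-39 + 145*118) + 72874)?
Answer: 1/89945 ≈ 1.1118e-5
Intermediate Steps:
1/((-39 + 145*118) + 72874) = 1/((-39 + 17110) + 72874) = 1/(17071 + 72874) = 1/89945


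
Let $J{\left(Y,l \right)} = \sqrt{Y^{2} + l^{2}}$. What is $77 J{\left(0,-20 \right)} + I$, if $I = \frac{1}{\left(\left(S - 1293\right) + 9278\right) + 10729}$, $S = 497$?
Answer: $\frac{29584941}{19211} \approx 1540.0$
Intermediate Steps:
$I = \frac{1}{19211}$ ($I = \frac{1}{\left(\left(497 - 1293\right) + 9278\right) + 10729} = \frac{1}{\left(-796 + 9278\right) + 10729} = \frac{1}{8482 + 10729} = \frac{1}{19211} \approx 5.2053 \cdot 10^{-5}$)
$77 J{\left(0,-20 \right)} + I = 77 \sqrt{0^{2} + \left(-20\right)^{2}} + \frac{1}{19211} = 77 \sqrt{0 + 400} + \frac{1}{19211} = 77 \sqrt{400} + \frac{1}{19211} = 77 \cdot 20 + \frac{1}{19211} = 1540 + \frac{1}{19211} = \frac{29584941}{19211}$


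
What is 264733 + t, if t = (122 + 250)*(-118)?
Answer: 220837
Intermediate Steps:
t = -43896 (t = 372*(-118) = -43896)
264733 + t = 264733 - 43896 = 220837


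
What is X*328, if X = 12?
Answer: 3936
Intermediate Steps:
X*328 = 12*328 = 3936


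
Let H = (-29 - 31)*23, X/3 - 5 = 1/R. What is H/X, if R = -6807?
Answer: -1565610/17017 ≈ -92.003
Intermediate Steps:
X = 34034/2269 (X = 15 + 3/(-6807) = 15 + 3*(-1/6807) = 15 - 1/2269 = 34034/2269 ≈ 15.000)
H = -1380 (H = -60*23 = -1380)
H/X = -1380/34034/2269 = -1380*2269/34034 = -1565610/17017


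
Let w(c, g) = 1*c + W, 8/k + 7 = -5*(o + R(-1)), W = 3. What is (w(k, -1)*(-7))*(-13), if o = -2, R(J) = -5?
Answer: 299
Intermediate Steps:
k = 2/7 (k = 8/(-7 - 5*(-2 - 5)) = 8/(-7 - 5*(-7)) = 8/(-7 + 35) = 8/28 = 8*(1/28) = 2/7 ≈ 0.28571)
w(c, g) = 3 + c (w(c, g) = 1*c + 3 = c + 3 = 3 + c)
(w(k, -1)*(-7))*(-13) = ((3 + 2/7)*(-7))*(-13) = ((23/7)*(-7))*(-13) = -23*(-13) = 299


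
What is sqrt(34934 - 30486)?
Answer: 4*sqrt(278) ≈ 66.693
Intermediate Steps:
sqrt(34934 - 30486) = sqrt(4448) = 4*sqrt(278)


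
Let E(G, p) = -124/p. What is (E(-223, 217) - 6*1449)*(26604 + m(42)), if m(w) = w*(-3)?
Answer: -1611504036/7 ≈ -2.3021e+8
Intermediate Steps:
m(w) = -3*w
(E(-223, 217) - 6*1449)*(26604 + m(42)) = (-124/217 - 6*1449)*(26604 - 3*42) = (-124*1/217 - 8694)*(26604 - 126) = (-4/7 - 8694)*26478 = -60862/7*26478 = -1611504036/7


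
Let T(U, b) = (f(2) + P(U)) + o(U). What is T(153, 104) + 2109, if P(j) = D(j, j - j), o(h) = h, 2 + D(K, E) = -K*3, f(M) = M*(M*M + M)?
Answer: 1813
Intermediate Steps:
f(M) = M*(M + M²) (f(M) = M*(M² + M) = M*(M + M²))
D(K, E) = -2 - 3*K (D(K, E) = -2 - K*3 = -2 - 3*K)
P(j) = -2 - 3*j
T(U, b) = 10 - 2*U (T(U, b) = (2²*(1 + 2) + (-2 - 3*U)) + U = (4*3 + (-2 - 3*U)) + U = (12 + (-2 - 3*U)) + U = (10 - 3*U) + U = 10 - 2*U)
T(153, 104) + 2109 = (10 - 2*153) + 2109 = (10 - 306) + 2109 = -296 + 2109 = 1813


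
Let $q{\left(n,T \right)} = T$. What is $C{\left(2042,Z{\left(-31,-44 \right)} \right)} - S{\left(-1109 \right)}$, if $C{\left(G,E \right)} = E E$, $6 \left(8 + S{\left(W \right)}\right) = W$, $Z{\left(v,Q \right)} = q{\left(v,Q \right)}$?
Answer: $\frac{12773}{6} \approx 2128.8$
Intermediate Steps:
$Z{\left(v,Q \right)} = Q$
$S{\left(W \right)} = -8 + \frac{W}{6}$
$C{\left(G,E \right)} = E^{2}$
$C{\left(2042,Z{\left(-31,-44 \right)} \right)} - S{\left(-1109 \right)} = \left(-44\right)^{2} - \left(-8 + \frac{1}{6} \left(-1109\right)\right) = 1936 - \left(-8 - \frac{1109}{6}\right) = 1936 - - \frac{1157}{6} = 1936 + \frac{1157}{6} = \frac{12773}{6}$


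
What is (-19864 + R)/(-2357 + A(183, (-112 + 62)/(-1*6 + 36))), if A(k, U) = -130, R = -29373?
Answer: 49237/2487 ≈ 19.798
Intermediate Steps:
(-19864 + R)/(-2357 + A(183, (-112 + 62)/(-1*6 + 36))) = (-19864 - 29373)/(-2357 - 130) = -49237/(-2487) = -49237*(-1/2487) = 49237/2487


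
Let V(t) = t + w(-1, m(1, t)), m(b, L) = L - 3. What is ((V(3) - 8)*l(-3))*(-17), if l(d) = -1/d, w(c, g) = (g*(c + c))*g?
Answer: 85/3 ≈ 28.333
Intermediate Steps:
m(b, L) = -3 + L
w(c, g) = 2*c*g**2 (w(c, g) = (g*(2*c))*g = (2*c*g)*g = 2*c*g**2)
V(t) = t - 2*(-3 + t)**2 (V(t) = t + 2*(-1)*(-3 + t)**2 = t - 2*(-3 + t)**2)
((V(3) - 8)*l(-3))*(-17) = (((3 - 2*(-3 + 3)**2) - 8)*(-1/(-3)))*(-17) = (((3 - 2*0**2) - 8)*(-1*(-1/3)))*(-17) = (((3 - 2*0) - 8)*(1/3))*(-17) = (((3 + 0) - 8)*(1/3))*(-17) = ((3 - 8)*(1/3))*(-17) = -5*1/3*(-17) = -5/3*(-17) = 85/3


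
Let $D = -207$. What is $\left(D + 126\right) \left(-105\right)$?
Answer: $8505$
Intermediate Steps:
$\left(D + 126\right) \left(-105\right) = \left(-207 + 126\right) \left(-105\right) = \left(-81\right) \left(-105\right) = 8505$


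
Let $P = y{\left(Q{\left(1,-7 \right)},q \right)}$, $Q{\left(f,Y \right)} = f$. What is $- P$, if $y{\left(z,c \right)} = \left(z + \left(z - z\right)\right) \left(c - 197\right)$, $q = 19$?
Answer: $178$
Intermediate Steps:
$y{\left(z,c \right)} = z \left(-197 + c\right)$ ($y{\left(z,c \right)} = \left(z + 0\right) \left(-197 + c\right) = z \left(-197 + c\right)$)
$P = -178$ ($P = 1 \left(-197 + 19\right) = 1 \left(-178\right) = -178$)
$- P = \left(-1\right) \left(-178\right) = 178$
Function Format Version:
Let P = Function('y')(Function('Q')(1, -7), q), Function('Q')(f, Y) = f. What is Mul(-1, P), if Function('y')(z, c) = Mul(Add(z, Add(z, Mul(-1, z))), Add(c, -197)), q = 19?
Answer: 178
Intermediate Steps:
Function('y')(z, c) = Mul(z, Add(-197, c)) (Function('y')(z, c) = Mul(Add(z, 0), Add(-197, c)) = Mul(z, Add(-197, c)))
P = -178 (P = Mul(1, Add(-197, 19)) = Mul(1, -178) = -178)
Mul(-1, P) = Mul(-1, -178) = 178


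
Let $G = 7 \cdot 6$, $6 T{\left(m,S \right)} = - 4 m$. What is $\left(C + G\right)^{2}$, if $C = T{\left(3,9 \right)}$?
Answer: $1600$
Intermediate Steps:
$T{\left(m,S \right)} = - \frac{2 m}{3}$ ($T{\left(m,S \right)} = \frac{\left(-4\right) m}{6} = - \frac{2 m}{3}$)
$C = -2$ ($C = \left(- \frac{2}{3}\right) 3 = -2$)
$G = 42$
$\left(C + G\right)^{2} = \left(-2 + 42\right)^{2} = 40^{2} = 1600$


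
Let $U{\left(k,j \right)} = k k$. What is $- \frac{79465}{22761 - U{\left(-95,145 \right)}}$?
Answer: $- \frac{79465}{13736} \approx -5.7852$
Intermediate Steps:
$U{\left(k,j \right)} = k^{2}$
$- \frac{79465}{22761 - U{\left(-95,145 \right)}} = - \frac{79465}{22761 - \left(-95\right)^{2}} = - \frac{79465}{22761 - 9025} = - \frac{79465}{13736}$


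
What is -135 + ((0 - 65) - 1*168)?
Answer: -368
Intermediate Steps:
-135 + ((0 - 65) - 1*168) = -135 + (-65 - 168) = -135 - 233 = -368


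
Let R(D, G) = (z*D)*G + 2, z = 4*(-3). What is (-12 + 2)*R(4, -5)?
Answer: -2420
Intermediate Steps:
z = -12
R(D, G) = 2 - 12*D*G (R(D, G) = (-12*D)*G + 2 = -12*D*G + 2 = 2 - 12*D*G)
(-12 + 2)*R(4, -5) = (-12 + 2)*(2 - 12*4*(-5)) = -10*(2 + 240) = -10*242 = -2420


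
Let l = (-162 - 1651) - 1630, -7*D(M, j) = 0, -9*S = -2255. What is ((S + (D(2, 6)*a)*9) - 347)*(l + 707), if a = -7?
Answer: 263872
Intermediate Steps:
S = 2255/9 (S = -⅑*(-2255) = 2255/9 ≈ 250.56)
D(M, j) = 0 (D(M, j) = -⅐*0 = 0)
l = -3443 (l = -1813 - 1630 = -3443)
((S + (D(2, 6)*a)*9) - 347)*(l + 707) = ((2255/9 + (0*(-7))*9) - 347)*(-3443 + 707) = ((2255/9 + 0*9) - 347)*(-2736) = ((2255/9 + 0) - 347)*(-2736) = (2255/9 - 347)*(-2736) = -868/9*(-2736) = 263872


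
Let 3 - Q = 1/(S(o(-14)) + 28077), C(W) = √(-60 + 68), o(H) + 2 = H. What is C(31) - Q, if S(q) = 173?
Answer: -84749/28250 + 2*√2 ≈ -0.17154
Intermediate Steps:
o(H) = -2 + H
C(W) = 2*√2 (C(W) = √8 = 2*√2)
Q = 84749/28250 (Q = 3 - 1/(173 + 28077) = 3 - 1/28250 = 84749/28250 ≈ 3.0000)
C(31) - Q = 2*√2 - 1*84749/28250 = 2*√2 - 84749/28250 = -84749/28250 + 2*√2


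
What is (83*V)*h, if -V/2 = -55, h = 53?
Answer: 483890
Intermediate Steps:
V = 110 (V = -2*(-55) = 110)
(83*V)*h = (83*110)*53 = 9130*53 = 483890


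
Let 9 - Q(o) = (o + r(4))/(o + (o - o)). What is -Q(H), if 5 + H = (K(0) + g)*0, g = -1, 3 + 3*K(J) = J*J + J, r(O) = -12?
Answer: -28/5 ≈ -5.6000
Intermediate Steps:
K(J) = -1 + J/3 + J²/3 (K(J) = -1 + (J*J + J)/3 = -1 + (J² + J)/3 = -1 + (J + J²)/3 = -1 + (J/3 + J²/3) = -1 + J/3 + J²/3)
H = -5 (H = -5 + ((-1 + (⅓)*0 + (⅓)*0²) - 1)*0 = -5 + ((-1 + 0 + (⅓)*0) - 1)*0 = -5 + ((-1 + 0 + 0) - 1)*0 = -5 + (-1 - 1)*0 = -5 - 2*0 = -5 + 0 = -5)
Q(o) = 9 - (-12 + o)/o (Q(o) = 9 - (o - 12)/(o + (o - o)) = 9 - (-12 + o)/(o + 0) = 9 - (-12 + o)/o)
-Q(H) = -(8 + 12/(-5)) = -(8 + 12*(-⅕)) = -(8 - 12/5) = -1*28/5 = -28/5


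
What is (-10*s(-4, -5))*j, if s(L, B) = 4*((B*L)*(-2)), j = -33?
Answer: -52800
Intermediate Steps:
s(L, B) = -8*B*L (s(L, B) = 4*(-2*B*L) = -8*B*L)
(-10*s(-4, -5))*j = -(-80)*(-5)*(-4)*(-33) = -10*(-160)*(-33) = 1600*(-33) = -52800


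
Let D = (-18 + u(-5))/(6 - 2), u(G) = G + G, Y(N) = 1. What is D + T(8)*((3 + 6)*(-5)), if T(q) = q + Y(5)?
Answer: -412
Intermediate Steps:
u(G) = 2*G
T(q) = 1 + q (T(q) = q + 1 = 1 + q)
D = -7 (D = (-18 + 2*(-5))/(6 - 2) = (-18 - 10)/4 = -28*¼ = -7)
D + T(8)*((3 + 6)*(-5)) = -7 + (1 + 8)*((3 + 6)*(-5)) = -7 + 9*(9*(-5)) = -7 + 9*(-45) = -7 - 405 = -412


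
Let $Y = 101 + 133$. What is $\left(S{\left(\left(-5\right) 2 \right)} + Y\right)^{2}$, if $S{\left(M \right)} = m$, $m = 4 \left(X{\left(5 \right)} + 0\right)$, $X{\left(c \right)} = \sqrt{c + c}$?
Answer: $54916 + 1872 \sqrt{10} \approx 60836.0$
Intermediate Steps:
$X{\left(c \right)} = \sqrt{2} \sqrt{c}$ ($X{\left(c \right)} = \sqrt{2 c} = \sqrt{2} \sqrt{c}$)
$Y = 234$
$m = 4 \sqrt{10}$ ($m = 4 \left(\sqrt{2} \sqrt{5} + 0\right) = 4 \left(\sqrt{10} + 0\right) = 4 \sqrt{10} \approx 12.649$)
$S{\left(M \right)} = 4 \sqrt{10}$
$\left(S{\left(\left(-5\right) 2 \right)} + Y\right)^{2} = \left(4 \sqrt{10} + 234\right)^{2} = \left(234 + 4 \sqrt{10}\right)^{2}$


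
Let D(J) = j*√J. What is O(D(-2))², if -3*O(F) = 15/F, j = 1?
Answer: -25/2 ≈ -12.500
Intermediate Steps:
D(J) = √J (D(J) = 1*√J = √J)
O(F) = -5/F
O(D(-2))² = (-5*(-I*√2/2))² = (-(-5)*I*√2/2)² = (5*I*√2/2)² = -25/2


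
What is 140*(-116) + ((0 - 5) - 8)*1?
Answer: -16253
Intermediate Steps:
140*(-116) + ((0 - 5) - 8)*1 = -16240 + (-5 - 8)*1 = -16240 - 13*1 = -16240 - 13 = -16253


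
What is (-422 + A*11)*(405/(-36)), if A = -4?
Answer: 10485/2 ≈ 5242.5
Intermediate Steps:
(-422 + A*11)*(405/(-36)) = (-422 - 4*11)*(405/(-36)) = (-422 - 44)*(405*(-1/36)) = -466*(-45/4) = 10485/2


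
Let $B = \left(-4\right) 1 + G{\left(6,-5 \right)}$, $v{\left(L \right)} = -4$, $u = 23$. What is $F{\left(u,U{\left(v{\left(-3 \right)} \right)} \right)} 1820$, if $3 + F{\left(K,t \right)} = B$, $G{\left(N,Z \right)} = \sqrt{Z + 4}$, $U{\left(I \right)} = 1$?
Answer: $-12740 + 1820 i \approx -12740.0 + 1820.0 i$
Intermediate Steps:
$G{\left(N,Z \right)} = \sqrt{4 + Z}$
$B = -4 + i$ ($B = \left(-4\right) 1 + \sqrt{4 - 5} = -4 + \sqrt{-1} = -4 + i \approx -4.0 + 1.0 i$)
$F{\left(K,t \right)} = -7 + i$ ($F{\left(K,t \right)} = -3 - \left(4 - i\right) = -7 + i$)
$F{\left(u,U{\left(v{\left(-3 \right)} \right)} \right)} 1820 = \left(-7 + i\right) 1820 = -12740 + 1820 i$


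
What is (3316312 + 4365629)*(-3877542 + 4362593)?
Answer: 3726133163991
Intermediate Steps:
(3316312 + 4365629)*(-3877542 + 4362593) = 7681941*485051 = 3726133163991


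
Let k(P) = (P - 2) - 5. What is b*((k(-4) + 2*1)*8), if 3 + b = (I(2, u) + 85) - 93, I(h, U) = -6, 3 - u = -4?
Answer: 1224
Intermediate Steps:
u = 7 (u = 3 - 1*(-4) = 3 + 4 = 7)
b = -17 (b = -3 + ((-6 + 85) - 93) = -3 + (79 - 93) = -3 - 14 = -17)
k(P) = -7 + P (k(P) = (-2 + P) - 5 = -7 + P)
b*((k(-4) + 2*1)*8) = -17*((-7 - 4) + 2*1)*8 = -17*(-11 + 2)*8 = -(-153)*8 = -17*(-72) = 1224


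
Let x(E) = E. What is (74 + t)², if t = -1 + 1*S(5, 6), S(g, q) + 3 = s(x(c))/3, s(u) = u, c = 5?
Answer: 46225/9 ≈ 5136.1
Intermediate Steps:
S(g, q) = -4/3 (S(g, q) = -3 + 5/3 = -4/3)
t = -7/3 (t = -1 + 1*(-4/3) = -1 - 4/3 = -7/3 ≈ -2.3333)
(74 + t)² = (74 - 7/3)² = (215/3)² = 46225/9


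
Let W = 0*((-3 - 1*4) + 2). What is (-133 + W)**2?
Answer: 17689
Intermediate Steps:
W = 0 (W = 0*((-3 - 4) + 2) = 0*(-7 + 2) = 0*(-5) = 0)
(-133 + W)**2 = (-133 + 0)**2 = (-133)**2 = 17689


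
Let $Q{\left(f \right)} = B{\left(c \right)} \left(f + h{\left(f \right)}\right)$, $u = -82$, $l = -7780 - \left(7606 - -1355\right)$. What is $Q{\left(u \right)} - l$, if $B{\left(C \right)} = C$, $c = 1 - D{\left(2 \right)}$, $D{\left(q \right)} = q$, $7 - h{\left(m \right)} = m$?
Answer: $16734$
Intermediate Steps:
$h{\left(m \right)} = 7 - m$
$l = -16741$ ($l = -7780 - \left(7606 + 1355\right) = -7780 - 8961 = -16741$)
$c = -1$ ($c = 1 - 2 = -1$)
$Q{\left(f \right)} = -7$ ($Q{\left(f \right)} = - (f - \left(-7 + f\right)) = \left(-1\right) 7 = -7$)
$Q{\left(u \right)} - l = -7 - -16741 = -7 + 16741 = 16734$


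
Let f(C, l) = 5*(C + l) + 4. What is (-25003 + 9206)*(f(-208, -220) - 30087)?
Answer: 509026731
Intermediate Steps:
f(C, l) = 4 + 5*C + 5*l (f(C, l) = (5*C + 5*l) + 4 = 4 + 5*C + 5*l)
(-25003 + 9206)*(f(-208, -220) - 30087) = (-25003 + 9206)*((4 + 5*(-208) + 5*(-220)) - 30087) = -15797*((4 - 1040 - 1100) - 30087) = -15797*(-2136 - 30087) = -15797*(-32223) = 509026731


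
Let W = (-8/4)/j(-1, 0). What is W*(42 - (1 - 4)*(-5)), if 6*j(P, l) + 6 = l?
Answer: 54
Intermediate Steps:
j(P, l) = -1 + l/6
W = 2 (W = (-8/4)/(-1 + (⅙)*0) = (-8*¼)/(-1 + 0) = -2/(-1) = -2*(-1) = 2)
W*(42 - (1 - 4)*(-5)) = 2*(42 - (1 - 4)*(-5)) = 2*(42 - 1*(-3)*(-5)) = 2*(42 + 3*(-5)) = 2*(42 - 15) = 2*27 = 54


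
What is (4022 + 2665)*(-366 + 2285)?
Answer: 12832353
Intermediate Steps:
(4022 + 2665)*(-366 + 2285) = 6687*1919 = 12832353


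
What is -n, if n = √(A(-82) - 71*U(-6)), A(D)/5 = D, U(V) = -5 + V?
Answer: -√371 ≈ -19.261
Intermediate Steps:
A(D) = 5*D
n = √371 (n = √(5*(-82) - 71*(-5 - 6)) = √(-410 - 71*(-11)) = √(-410 + 781) = √371 ≈ 19.261)
-n = -√371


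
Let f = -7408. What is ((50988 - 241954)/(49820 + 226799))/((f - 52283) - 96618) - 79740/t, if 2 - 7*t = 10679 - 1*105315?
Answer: -4022431781274412/681993593421483 ≈ -5.8980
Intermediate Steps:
t = 94638/7 (t = 2/7 - (10679 - 1*105315)/7 = 2/7 - (10679 - 105315)/7 = 2/7 - 1/7*(-94636) = 2/7 + 94636/7 = 94638/7 ≈ 13520.)
((50988 - 241954)/(49820 + 226799))/((f - 52283) - 96618) - 79740/t = ((50988 - 241954)/(49820 + 226799))/((-7408 - 52283) - 96618) - 79740/94638/7 = (-190966/276619)/(-59691 - 96618) - 79740*7/94638 = -190966*1/276619/(-156309) - 93030/15773 = -190966/276619*(-1/156309) - 93030/15773 = 190966/43238039271 - 93030/15773 = -4022431781274412/681993593421483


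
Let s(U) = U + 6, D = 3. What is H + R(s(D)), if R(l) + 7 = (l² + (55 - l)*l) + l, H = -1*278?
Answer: 219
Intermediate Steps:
H = -278
s(U) = 6 + U
R(l) = -7 + l + l² + l*(55 - l) (R(l) = -7 + ((l² + (55 - l)*l) + l) = -7 + ((l² + l*(55 - l)) + l) = -7 + (l + l² + l*(55 - l)) = -7 + l + l² + l*(55 - l))
H + R(s(D)) = -278 + (-7 + 56*(6 + 3)) = -278 + (-7 + 56*9) = -278 + (-7 + 504) = -278 + 497 = 219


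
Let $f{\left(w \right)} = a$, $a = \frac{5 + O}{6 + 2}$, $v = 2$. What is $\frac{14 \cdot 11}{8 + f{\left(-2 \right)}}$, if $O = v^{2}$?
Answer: $\frac{1232}{73} \approx 16.877$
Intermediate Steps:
$O = 4$ ($O = 2^{2} = 4$)
$a = \frac{9}{8}$ ($a = \frac{5 + 4}{6 + 2} = \frac{9}{8} \approx 1.125$)
$f{\left(w \right)} = \frac{9}{8}$
$\frac{14 \cdot 11}{8 + f{\left(-2 \right)}} = \frac{14 \cdot 11}{8 + \frac{9}{8}} = \frac{154}{\frac{73}{8}} = 154 \cdot \frac{8}{73} = \frac{1232}{73}$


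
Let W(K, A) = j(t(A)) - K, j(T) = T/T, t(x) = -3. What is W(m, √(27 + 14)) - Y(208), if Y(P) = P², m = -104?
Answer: -43159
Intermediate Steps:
j(T) = 1
W(K, A) = 1 - K
W(m, √(27 + 14)) - Y(208) = (1 - 1*(-104)) - 1*208² = (1 + 104) - 1*43264 = 105 - 43264 = -43159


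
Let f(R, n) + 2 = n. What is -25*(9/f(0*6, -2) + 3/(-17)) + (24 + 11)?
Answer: 6505/68 ≈ 95.662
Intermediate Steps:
f(R, n) = -2 + n
-25*(9/f(0*6, -2) + 3/(-17)) + (24 + 11) = -25*(9/(-2 - 2) + 3/(-17)) + (24 + 11) = -25*(9/(-4) + 3*(-1/17)) + 35 = -25*(9*(-¼) - 3/17) + 35 = -25*(-9/4 - 3/17) + 35 = -25*(-165/68) + 35 = 4125/68 + 35 = 6505/68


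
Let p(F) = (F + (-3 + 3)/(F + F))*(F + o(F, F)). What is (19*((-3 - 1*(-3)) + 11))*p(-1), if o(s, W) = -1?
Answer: 418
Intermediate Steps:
p(F) = F*(-1 + F) (p(F) = (F + (-3 + 3)/(F + F))*(F - 1) = (F + 0/((2*F)))*(-1 + F) = (F + 0*(1/(2*F)))*(-1 + F) = (F + 0)*(-1 + F) = F*(-1 + F))
(19*((-3 - 1*(-3)) + 11))*p(-1) = (19*((-3 - 1*(-3)) + 11))*(-(-1 - 1)) = (19*((-3 + 3) + 11))*(-1*(-2)) = (19*(0 + 11))*2 = (19*11)*2 = 209*2 = 418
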